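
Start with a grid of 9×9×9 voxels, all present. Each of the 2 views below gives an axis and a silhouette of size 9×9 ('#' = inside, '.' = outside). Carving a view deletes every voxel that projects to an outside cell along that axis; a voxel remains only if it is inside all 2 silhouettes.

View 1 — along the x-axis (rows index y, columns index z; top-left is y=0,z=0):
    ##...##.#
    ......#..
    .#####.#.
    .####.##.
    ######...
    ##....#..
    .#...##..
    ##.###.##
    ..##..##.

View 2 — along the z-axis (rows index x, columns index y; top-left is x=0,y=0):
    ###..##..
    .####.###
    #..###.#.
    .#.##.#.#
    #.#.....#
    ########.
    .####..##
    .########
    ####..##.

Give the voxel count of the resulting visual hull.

voxel count = 244

initial block: 9^3 = 729
carve view 1 (along x, YZ-mask fill 41/81): 369 voxels remain
carve view 2 (along z, XY-mask fill 53/81): 244 voxels remain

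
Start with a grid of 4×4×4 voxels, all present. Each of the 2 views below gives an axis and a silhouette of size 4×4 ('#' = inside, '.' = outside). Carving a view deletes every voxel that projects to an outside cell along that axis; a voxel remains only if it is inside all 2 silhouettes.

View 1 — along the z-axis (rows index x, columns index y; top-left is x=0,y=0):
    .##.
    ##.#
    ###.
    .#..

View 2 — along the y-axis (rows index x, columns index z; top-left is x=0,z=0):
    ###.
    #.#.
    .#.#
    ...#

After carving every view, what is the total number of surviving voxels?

19 voxels

full grid |V| = 64
after view 1 [z-axis, 9 of 16 cells solid] → remaining = 36
after view 2 [y-axis, 8 of 16 cells solid] → remaining = 19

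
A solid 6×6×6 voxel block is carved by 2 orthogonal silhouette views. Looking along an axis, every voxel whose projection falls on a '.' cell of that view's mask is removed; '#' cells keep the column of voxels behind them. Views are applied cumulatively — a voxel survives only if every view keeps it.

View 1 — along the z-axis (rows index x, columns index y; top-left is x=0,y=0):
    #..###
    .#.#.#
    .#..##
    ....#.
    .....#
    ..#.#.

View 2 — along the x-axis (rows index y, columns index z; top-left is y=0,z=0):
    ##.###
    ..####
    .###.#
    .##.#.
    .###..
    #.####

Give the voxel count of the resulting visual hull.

55 voxels

before carving: 216 voxels (6×6×6)
step 1: project along z, AND mask (14/36) → |grid| = 84
step 2: project along x, AND mask (24/36) → |grid| = 55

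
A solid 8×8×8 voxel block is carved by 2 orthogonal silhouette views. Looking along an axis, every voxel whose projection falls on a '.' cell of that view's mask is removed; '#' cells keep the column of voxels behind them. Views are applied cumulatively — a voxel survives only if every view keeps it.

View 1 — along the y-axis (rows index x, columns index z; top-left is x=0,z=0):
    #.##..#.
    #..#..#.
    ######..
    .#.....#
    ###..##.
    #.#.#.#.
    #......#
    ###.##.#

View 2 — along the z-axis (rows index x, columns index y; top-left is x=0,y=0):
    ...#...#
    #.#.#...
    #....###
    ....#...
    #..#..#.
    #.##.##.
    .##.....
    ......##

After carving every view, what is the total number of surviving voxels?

full grid |V| = 512
V1 y: intersect with XZ mask (32 set) -- 256 left
V2 z: intersect with XY mask (22 set) -- 94 left

voxel count = 94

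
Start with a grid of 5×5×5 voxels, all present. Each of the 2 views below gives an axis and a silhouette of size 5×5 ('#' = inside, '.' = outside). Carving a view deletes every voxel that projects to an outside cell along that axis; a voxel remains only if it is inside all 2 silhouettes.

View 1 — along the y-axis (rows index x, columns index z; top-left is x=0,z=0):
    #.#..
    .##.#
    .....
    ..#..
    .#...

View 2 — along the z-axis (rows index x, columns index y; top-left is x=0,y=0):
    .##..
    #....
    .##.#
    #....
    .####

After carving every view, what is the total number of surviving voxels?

initial block: 5^3 = 125
[1] y-view keeps 7 columns → grid now 35
[2] z-view keeps 11 columns → grid now 12

|visual hull| = 12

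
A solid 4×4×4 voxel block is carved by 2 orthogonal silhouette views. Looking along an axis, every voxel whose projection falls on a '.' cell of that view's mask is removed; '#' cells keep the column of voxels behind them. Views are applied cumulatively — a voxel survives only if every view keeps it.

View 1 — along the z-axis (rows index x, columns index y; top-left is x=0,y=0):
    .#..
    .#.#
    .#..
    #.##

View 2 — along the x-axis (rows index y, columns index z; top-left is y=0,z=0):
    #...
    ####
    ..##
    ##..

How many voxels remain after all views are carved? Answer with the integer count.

initial block: 4^3 = 64
V1 z: intersect with XY mask (7 set) -- 28 left
V2 x: intersect with YZ mask (9 set) -- 19 left

|visual hull| = 19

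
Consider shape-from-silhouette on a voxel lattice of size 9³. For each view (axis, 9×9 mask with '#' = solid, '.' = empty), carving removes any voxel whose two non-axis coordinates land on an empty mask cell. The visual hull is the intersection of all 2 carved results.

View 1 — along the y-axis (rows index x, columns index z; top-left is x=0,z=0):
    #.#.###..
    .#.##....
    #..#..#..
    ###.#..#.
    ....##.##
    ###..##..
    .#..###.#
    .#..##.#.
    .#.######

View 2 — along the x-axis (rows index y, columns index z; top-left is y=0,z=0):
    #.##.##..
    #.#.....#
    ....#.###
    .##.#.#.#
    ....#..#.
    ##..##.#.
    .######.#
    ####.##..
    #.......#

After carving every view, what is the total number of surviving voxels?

full grid |V| = 729
[1] y-view keeps 41 columns → grid now 369
[2] x-view keeps 39 columns → grid now 179

179 voxels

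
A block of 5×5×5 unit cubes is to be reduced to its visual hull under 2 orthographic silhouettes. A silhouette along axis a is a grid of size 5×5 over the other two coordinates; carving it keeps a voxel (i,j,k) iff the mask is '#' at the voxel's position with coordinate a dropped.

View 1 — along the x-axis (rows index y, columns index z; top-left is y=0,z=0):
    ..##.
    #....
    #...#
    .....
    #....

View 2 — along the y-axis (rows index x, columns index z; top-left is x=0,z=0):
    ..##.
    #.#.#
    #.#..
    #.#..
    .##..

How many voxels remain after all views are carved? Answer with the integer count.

initial block: 5^3 = 125
V1 x: intersect with YZ mask (6 set) -- 30 left
V2 y: intersect with XZ mask (11 set) -- 16 left

voxel count = 16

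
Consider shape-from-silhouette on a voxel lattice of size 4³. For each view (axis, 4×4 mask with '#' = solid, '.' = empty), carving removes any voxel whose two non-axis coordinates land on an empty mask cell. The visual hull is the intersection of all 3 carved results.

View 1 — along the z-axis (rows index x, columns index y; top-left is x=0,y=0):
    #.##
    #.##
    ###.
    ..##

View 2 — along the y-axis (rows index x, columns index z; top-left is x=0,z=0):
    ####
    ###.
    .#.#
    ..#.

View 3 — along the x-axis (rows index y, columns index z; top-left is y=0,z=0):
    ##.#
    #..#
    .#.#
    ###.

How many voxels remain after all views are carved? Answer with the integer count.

initial block: 4^3 = 64
after view 1 [z-axis, 11 of 16 cells solid] → remaining = 44
after view 2 [y-axis, 10 of 16 cells solid] → remaining = 29
after view 3 [x-axis, 10 of 16 cells solid] → remaining = 20

|visual hull| = 20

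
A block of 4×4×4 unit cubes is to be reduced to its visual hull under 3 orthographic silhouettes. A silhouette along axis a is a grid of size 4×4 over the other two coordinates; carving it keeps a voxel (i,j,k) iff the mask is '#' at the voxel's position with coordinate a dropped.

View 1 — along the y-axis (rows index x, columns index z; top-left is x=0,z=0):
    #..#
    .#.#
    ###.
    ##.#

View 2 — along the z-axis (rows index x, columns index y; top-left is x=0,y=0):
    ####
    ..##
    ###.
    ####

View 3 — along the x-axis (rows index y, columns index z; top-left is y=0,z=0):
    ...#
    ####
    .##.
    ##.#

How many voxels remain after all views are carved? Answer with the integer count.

full grid |V| = 64
V1 y: intersect with XZ mask (10 set) -- 40 left
V2 z: intersect with XY mask (13 set) -- 33 left
V3 x: intersect with YZ mask (10 set) -- 21 left

voxel count = 21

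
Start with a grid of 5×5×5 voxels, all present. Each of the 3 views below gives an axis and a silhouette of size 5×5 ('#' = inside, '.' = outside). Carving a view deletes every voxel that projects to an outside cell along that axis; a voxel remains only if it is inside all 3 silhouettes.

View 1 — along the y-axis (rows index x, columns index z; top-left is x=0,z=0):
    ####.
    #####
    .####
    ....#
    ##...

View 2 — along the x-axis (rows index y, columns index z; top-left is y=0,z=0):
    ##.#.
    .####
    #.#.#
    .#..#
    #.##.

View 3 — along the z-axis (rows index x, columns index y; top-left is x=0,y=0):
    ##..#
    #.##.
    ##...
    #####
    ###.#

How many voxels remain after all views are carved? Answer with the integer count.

full grid |V| = 125
carve view 1 (along y, XZ-mask fill 16/25): 80 voxels remain
carve view 2 (along x, YZ-mask fill 15/25): 48 voxels remain
carve view 3 (along z, XY-mask fill 17/25): 31 voxels remain

31 voxels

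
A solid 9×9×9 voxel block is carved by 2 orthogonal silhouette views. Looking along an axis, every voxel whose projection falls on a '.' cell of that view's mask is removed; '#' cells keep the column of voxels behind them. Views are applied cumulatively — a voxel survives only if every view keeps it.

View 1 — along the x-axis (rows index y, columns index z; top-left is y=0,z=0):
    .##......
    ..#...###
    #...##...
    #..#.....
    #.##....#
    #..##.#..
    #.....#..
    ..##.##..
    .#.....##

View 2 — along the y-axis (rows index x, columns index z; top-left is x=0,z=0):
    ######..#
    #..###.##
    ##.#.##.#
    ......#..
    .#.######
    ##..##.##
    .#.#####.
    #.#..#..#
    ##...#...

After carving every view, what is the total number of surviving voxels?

start: 9×9×9 = 729 voxels
carve view 1 (along x, YZ-mask fill 28/81): 252 voxels remain
carve view 2 (along y, XZ-mask fill 46/81): 138 voxels remain

remaining voxels: 138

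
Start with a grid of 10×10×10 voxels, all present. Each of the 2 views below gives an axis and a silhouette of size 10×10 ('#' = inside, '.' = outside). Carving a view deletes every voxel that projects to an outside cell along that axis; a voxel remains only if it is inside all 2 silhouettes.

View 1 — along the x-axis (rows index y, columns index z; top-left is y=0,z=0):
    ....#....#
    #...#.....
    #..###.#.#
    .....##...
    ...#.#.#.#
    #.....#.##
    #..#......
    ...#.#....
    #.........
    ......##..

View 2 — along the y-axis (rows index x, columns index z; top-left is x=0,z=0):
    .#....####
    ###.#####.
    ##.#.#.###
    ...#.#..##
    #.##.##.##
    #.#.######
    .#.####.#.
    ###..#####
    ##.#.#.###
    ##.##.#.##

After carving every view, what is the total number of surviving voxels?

|visual hull| = 184

before carving: 1000 voxels (10×10×10)
[1] x-view keeps 27 columns → grid now 270
[2] y-view keeps 67 columns → grid now 184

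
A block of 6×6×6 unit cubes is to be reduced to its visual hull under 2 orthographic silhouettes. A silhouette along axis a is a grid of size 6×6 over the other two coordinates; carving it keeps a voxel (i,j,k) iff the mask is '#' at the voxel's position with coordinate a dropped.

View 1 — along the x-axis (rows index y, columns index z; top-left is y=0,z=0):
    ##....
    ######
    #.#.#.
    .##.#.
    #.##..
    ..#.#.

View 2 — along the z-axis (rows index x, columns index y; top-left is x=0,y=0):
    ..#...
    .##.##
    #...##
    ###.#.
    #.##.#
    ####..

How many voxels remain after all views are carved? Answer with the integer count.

initial block: 6^3 = 216
carve view 1 (along x, YZ-mask fill 19/36): 114 voxels remain
carve view 2 (along z, XY-mask fill 20/36): 62 voxels remain

|visual hull| = 62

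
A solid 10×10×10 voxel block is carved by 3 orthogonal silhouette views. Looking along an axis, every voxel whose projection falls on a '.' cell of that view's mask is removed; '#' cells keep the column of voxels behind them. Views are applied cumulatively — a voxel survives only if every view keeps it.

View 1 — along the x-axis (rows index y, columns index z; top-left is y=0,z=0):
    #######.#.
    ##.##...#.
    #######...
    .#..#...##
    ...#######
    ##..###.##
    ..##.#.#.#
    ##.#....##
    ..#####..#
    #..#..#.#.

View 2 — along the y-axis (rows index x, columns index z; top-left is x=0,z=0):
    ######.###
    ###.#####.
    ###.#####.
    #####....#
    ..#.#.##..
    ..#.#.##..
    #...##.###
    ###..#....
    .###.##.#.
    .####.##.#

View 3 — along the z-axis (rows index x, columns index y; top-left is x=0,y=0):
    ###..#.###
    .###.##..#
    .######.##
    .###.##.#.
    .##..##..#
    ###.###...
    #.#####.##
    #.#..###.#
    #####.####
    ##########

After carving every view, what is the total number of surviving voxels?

before carving: 1000 voxels (10×10×10)
carve view 1 (along x, YZ-mask fill 58/100): 580 voxels remain
carve view 2 (along y, XZ-mask fill 62/100): 347 voxels remain
carve view 3 (along z, XY-mask fill 71/100): 258 voxels remain

remaining voxels: 258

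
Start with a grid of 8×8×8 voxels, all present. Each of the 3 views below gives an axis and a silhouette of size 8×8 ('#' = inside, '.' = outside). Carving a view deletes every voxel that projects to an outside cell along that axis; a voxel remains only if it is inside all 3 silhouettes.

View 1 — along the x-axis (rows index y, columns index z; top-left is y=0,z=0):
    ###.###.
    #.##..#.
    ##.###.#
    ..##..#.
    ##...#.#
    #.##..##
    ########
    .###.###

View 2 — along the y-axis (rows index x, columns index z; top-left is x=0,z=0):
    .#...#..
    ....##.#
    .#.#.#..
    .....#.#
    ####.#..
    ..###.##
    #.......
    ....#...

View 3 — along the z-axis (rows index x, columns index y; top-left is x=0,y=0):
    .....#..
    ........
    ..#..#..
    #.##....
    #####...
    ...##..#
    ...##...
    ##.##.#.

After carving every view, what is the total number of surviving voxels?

34 voxels

before carving: 512 voxels (8×8×8)
after view 1 [x-axis, 42 of 64 cells solid] → remaining = 336
after view 2 [y-axis, 22 of 64 cells solid] → remaining = 112
after view 3 [z-axis, 21 of 64 cells solid] → remaining = 34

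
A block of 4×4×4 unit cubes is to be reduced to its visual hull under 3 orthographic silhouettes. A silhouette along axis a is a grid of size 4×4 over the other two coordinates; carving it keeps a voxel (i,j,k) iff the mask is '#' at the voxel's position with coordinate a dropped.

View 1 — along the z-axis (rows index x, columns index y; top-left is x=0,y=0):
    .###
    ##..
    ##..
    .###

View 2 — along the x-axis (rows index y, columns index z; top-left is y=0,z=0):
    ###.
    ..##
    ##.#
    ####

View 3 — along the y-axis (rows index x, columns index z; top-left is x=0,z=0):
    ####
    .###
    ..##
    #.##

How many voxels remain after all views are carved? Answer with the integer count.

initial block: 4^3 = 64
after view 1 [z-axis, 10 of 16 cells solid] → remaining = 40
after view 2 [x-axis, 12 of 16 cells solid] → remaining = 28
after view 3 [y-axis, 12 of 16 cells solid] → remaining = 23

|visual hull| = 23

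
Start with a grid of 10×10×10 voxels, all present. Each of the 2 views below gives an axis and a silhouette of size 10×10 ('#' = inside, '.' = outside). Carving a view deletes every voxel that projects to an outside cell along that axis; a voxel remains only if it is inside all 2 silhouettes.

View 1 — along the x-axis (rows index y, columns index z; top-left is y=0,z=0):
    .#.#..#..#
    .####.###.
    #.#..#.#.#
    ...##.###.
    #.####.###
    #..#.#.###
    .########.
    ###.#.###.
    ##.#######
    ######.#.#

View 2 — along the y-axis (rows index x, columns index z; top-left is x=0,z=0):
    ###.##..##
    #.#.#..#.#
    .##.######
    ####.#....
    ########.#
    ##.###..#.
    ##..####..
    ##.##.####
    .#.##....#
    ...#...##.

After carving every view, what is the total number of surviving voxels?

before carving: 1000 voxels (10×10×10)
after view 1 [x-axis, 67 of 100 cells solid] → remaining = 670
after view 2 [y-axis, 61 of 100 cells solid] → remaining = 409

remaining voxels: 409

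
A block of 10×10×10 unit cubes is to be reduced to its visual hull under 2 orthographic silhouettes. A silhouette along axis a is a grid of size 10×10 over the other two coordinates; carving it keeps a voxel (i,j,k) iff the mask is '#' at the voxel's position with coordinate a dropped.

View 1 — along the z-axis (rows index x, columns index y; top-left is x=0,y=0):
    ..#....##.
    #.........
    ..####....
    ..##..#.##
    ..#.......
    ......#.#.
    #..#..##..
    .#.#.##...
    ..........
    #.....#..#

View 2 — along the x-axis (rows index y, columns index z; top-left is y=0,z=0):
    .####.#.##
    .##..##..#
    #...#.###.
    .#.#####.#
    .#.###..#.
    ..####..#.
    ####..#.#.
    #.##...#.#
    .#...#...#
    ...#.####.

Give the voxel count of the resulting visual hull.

before carving: 1000 voxels (10×10×10)
step 1: project along z, AND mask (27/100) → |grid| = 270
step 2: project along x, AND mask (53/100) → |grid| = 148

148 voxels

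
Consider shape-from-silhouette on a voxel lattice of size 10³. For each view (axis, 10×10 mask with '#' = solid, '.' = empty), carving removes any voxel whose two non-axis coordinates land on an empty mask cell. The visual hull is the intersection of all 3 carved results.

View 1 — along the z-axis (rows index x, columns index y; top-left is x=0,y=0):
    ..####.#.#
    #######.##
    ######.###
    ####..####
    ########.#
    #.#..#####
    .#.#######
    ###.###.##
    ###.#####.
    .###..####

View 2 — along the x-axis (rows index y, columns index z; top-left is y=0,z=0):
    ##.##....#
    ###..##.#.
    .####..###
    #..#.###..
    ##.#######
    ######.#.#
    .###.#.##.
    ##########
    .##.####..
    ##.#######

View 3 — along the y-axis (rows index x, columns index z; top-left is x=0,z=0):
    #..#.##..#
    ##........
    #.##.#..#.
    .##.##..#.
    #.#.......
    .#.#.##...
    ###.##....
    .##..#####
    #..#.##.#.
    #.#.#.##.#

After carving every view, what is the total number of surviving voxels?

full grid |V| = 1000
after view 1 [z-axis, 79 of 100 cells solid] → remaining = 790
after view 2 [x-axis, 71 of 100 cells solid] → remaining = 565
after view 3 [y-axis, 46 of 100 cells solid] → remaining = 254

remaining voxels: 254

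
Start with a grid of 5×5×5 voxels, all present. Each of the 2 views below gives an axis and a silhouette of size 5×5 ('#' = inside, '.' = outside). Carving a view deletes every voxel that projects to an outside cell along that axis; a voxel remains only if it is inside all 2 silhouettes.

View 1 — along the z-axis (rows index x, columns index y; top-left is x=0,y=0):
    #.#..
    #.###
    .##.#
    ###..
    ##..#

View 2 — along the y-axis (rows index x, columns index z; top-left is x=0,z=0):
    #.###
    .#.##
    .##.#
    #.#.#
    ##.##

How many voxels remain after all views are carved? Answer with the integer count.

before carving: 125 voxels (5×5×5)
carve view 1 (along z, XY-mask fill 15/25): 75 voxels remain
carve view 2 (along y, XZ-mask fill 17/25): 50 voxels remain

50 voxels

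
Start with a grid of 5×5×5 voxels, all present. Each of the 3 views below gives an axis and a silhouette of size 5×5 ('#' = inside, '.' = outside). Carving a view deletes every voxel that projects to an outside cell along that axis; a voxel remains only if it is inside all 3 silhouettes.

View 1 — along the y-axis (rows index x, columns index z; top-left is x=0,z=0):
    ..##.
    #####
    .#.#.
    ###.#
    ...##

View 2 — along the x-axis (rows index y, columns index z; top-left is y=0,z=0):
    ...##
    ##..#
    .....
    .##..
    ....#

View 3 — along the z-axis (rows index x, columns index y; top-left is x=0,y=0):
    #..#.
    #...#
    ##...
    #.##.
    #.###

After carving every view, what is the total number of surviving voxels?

before carving: 125 voxels (5×5×5)
carve view 1 (along y, XZ-mask fill 15/25): 75 voxels remain
carve view 2 (along x, YZ-mask fill 8/25): 24 voxels remain
carve view 3 (along z, XY-mask fill 13/25): 13 voxels remain

voxel count = 13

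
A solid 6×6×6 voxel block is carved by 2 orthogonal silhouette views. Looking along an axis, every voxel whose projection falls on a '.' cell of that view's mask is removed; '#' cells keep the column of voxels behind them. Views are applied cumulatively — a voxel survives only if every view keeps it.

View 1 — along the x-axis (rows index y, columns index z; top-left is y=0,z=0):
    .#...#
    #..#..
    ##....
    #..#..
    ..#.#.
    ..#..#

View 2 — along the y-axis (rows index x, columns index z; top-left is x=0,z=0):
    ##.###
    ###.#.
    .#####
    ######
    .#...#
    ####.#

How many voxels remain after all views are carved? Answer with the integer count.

full grid |V| = 216
step 1: project along x, AND mask (12/36) → |grid| = 72
step 2: project along y, AND mask (27/36) → |grid| = 54

|visual hull| = 54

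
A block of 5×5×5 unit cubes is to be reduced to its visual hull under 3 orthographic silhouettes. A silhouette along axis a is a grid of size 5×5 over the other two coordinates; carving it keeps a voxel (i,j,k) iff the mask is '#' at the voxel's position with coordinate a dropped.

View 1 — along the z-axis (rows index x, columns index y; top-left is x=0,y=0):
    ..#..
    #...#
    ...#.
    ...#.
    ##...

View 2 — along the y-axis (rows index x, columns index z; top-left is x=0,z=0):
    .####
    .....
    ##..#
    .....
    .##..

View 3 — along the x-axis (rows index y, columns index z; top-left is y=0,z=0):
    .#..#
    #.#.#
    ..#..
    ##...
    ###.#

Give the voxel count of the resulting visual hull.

remaining voxels: 5

before carving: 125 voxels (5×5×5)
carve view 1 (along z, XY-mask fill 7/25): 35 voxels remain
carve view 2 (along y, XZ-mask fill 9/25): 11 voxels remain
carve view 3 (along x, YZ-mask fill 12/25): 5 voxels remain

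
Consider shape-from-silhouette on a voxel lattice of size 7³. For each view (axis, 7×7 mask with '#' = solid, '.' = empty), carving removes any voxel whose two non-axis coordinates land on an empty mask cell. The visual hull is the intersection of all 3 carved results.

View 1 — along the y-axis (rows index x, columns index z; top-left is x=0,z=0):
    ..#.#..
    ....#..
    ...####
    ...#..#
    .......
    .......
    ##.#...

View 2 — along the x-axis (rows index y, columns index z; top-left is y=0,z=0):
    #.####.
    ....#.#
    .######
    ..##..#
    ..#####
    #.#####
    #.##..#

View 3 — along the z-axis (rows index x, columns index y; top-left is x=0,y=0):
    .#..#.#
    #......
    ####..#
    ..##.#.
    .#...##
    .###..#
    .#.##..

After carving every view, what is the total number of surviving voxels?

start: 7×7×7 = 343 voxels
  1. axis=1 (XZ plane), |mask|=12  ⇒  voxels=84
  2. axis=0 (YZ plane), |mask|=31  ⇒  voxels=59
  3. axis=2 (XY plane), |mask|=22  ⇒  voxels=26

|visual hull| = 26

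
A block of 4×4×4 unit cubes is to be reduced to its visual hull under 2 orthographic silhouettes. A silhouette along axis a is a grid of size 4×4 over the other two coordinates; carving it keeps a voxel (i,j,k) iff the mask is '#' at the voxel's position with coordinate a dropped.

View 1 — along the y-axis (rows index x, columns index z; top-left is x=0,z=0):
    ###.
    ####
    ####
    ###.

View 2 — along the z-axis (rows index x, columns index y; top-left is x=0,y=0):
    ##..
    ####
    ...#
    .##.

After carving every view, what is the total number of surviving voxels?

before carving: 64 voxels (4×4×4)
  1. axis=1 (XZ plane), |mask|=14  ⇒  voxels=56
  2. axis=2 (XY plane), |mask|=9  ⇒  voxels=32

remaining voxels: 32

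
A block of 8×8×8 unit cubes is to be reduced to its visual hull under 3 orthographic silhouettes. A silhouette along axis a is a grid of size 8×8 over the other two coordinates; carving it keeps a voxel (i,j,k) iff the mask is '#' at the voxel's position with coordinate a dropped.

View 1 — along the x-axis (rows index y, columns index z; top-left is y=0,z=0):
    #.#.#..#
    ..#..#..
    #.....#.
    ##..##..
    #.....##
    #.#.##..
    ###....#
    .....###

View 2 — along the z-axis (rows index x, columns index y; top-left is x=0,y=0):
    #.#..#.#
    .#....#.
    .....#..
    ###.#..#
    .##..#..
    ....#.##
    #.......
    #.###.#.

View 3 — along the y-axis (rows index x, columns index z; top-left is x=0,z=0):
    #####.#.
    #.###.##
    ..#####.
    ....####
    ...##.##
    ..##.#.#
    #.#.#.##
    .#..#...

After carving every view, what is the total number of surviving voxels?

40 voxels

full grid |V| = 512
after view 1 [x-axis, 26 of 64 cells solid] → remaining = 208
after view 2 [z-axis, 24 of 64 cells solid] → remaining = 76
after view 3 [y-axis, 36 of 64 cells solid] → remaining = 40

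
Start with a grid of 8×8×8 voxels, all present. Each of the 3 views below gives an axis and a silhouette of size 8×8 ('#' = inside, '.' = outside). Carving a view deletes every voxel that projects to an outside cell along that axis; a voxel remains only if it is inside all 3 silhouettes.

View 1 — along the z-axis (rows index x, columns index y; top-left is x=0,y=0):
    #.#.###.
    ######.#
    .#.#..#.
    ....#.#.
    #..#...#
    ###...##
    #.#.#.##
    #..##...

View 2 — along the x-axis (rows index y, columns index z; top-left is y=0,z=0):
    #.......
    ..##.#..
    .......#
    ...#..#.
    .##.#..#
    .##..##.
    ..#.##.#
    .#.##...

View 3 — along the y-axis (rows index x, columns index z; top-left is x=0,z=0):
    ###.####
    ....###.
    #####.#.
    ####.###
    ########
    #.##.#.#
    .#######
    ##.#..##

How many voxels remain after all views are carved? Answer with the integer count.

initial block: 8^3 = 512
  1. axis=2 (XY plane), |mask|=33  ⇒  voxels=264
  2. axis=0 (YZ plane), |mask|=22  ⇒  voxels=87
  3. axis=1 (XZ plane), |mask|=48  ⇒  voxels=64

64 voxels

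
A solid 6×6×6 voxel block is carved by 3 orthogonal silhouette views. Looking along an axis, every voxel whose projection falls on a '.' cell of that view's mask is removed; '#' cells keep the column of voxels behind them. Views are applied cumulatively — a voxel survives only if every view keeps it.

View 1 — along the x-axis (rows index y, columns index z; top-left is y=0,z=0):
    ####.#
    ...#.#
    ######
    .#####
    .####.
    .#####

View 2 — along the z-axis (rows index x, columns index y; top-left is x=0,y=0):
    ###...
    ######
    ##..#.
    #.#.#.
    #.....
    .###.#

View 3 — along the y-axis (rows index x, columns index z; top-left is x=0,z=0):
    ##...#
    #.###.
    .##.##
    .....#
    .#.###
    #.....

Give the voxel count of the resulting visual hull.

37 voxels

initial block: 6^3 = 216
step 1: project along x, AND mask (27/36) → |grid| = 162
step 2: project along z, AND mask (20/36) → |grid| = 89
step 3: project along y, AND mask (17/36) → |grid| = 37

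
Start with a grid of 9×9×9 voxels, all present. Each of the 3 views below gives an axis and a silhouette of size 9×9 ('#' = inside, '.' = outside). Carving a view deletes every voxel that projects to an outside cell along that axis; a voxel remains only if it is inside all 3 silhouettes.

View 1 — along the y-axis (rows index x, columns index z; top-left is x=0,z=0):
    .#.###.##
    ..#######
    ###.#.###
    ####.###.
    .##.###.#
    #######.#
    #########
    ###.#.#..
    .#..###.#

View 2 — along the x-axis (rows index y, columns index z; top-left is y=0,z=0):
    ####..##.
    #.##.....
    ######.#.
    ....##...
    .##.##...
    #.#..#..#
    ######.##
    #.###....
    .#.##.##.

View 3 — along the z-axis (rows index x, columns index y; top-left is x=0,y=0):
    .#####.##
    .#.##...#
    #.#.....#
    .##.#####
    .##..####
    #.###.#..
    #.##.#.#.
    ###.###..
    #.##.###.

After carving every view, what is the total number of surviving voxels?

voxel count = 170

before carving: 729 voxels (9×9×9)
  1. axis=1 (XZ plane), |mask|=60  ⇒  voxels=540
  2. axis=0 (YZ plane), |mask|=43  ⇒  voxels=282
  3. axis=2 (XY plane), |mask|=49  ⇒  voxels=170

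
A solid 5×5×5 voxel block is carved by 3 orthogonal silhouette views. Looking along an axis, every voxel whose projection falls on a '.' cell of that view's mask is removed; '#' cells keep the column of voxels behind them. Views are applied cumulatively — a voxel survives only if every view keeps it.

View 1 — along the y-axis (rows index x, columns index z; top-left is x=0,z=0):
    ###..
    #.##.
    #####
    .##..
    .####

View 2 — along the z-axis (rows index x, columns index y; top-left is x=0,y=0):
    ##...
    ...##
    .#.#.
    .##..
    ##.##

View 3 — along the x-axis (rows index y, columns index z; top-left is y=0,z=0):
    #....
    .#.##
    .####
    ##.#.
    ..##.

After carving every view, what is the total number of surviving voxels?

22 voxels

initial block: 5^3 = 125
carve view 1 (along y, XZ-mask fill 17/25): 85 voxels remain
carve view 2 (along z, XY-mask fill 12/25): 42 voxels remain
carve view 3 (along x, YZ-mask fill 13/25): 22 voxels remain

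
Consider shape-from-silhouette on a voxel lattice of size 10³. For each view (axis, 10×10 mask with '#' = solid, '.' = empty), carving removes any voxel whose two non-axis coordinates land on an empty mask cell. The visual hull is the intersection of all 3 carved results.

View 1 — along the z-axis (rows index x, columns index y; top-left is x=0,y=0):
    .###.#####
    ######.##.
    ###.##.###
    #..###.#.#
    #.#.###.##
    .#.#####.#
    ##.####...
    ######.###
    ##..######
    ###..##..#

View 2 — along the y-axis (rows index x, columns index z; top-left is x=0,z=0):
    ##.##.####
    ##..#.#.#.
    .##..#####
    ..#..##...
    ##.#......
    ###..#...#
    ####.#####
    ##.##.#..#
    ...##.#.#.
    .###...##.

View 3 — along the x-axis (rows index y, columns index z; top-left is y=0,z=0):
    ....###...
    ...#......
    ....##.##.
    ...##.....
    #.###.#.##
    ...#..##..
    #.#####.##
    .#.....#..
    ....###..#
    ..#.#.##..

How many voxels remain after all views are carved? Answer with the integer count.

initial block: 10^3 = 1000
carve view 1 (along z, XY-mask fill 73/100): 730 voxels remain
carve view 2 (along y, XZ-mask fill 55/100): 404 voxels remain
carve view 3 (along x, YZ-mask fill 38/100): 142 voxels remain

|visual hull| = 142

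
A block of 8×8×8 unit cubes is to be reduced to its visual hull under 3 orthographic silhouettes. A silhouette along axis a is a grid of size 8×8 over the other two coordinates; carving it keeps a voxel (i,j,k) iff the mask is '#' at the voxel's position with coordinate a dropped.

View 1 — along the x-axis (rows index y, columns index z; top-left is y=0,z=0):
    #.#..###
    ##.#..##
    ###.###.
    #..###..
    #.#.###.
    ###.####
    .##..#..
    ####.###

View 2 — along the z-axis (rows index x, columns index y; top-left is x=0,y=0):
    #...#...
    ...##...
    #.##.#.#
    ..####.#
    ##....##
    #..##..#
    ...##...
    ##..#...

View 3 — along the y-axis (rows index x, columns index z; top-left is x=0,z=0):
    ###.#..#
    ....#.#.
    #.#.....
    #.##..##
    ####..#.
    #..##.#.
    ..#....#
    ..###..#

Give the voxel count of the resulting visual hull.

start: 8×8×8 = 512 voxels
[1] x-view keeps 42 columns → grid now 336
[2] z-view keeps 27 columns → grid now 142
[3] y-view keeps 29 columns → grid now 67

|visual hull| = 67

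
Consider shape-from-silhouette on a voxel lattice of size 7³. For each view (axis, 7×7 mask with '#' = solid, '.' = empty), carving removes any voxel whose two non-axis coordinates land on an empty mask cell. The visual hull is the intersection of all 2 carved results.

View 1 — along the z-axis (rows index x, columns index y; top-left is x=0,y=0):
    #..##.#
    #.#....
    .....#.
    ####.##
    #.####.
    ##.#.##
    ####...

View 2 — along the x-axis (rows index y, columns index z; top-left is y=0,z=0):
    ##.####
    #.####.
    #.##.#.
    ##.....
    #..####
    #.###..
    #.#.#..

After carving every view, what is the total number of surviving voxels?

full grid |V| = 343
[1] z-view keeps 27 columns → grid now 189
[2] x-view keeps 29 columns → grid now 112

112 voxels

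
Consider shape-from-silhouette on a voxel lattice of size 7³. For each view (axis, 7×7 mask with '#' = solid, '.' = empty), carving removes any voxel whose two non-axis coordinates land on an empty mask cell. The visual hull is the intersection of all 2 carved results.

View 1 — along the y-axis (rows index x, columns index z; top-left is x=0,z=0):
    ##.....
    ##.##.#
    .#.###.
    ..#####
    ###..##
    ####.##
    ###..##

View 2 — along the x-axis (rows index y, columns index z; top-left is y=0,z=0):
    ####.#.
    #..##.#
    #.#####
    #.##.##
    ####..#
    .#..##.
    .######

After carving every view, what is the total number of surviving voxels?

|visual hull| = 155

initial block: 7^3 = 343
[1] y-view keeps 32 columns → grid now 224
[2] x-view keeps 34 columns → grid now 155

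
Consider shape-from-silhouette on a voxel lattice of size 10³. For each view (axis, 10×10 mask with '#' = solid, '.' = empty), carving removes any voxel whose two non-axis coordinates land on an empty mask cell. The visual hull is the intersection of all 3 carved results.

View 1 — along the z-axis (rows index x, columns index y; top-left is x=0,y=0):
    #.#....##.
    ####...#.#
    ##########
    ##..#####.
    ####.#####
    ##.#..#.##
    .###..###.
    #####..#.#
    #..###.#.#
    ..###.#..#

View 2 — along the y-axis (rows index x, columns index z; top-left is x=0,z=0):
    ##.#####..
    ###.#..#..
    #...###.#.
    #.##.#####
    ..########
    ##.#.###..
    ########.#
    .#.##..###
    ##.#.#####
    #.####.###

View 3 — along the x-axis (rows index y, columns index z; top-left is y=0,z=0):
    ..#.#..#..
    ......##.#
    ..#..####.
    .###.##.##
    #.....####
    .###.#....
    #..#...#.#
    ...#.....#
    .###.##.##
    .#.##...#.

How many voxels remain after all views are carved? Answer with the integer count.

before carving: 1000 voxels (10×10×10)
[1] z-view keeps 66 columns → grid now 660
[2] y-view keeps 70 columns → grid now 456
[3] x-view keeps 44 columns → grid now 197

voxel count = 197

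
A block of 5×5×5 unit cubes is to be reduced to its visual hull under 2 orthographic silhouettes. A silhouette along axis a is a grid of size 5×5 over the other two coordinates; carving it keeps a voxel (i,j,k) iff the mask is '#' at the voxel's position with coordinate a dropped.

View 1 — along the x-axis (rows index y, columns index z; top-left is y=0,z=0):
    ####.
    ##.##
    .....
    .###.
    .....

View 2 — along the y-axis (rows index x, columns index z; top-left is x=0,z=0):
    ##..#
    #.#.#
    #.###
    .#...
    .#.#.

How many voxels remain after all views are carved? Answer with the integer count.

|visual hull| = 28

before carving: 125 voxels (5×5×5)
after view 1 [x-axis, 11 of 25 cells solid] → remaining = 55
after view 2 [y-axis, 13 of 25 cells solid] → remaining = 28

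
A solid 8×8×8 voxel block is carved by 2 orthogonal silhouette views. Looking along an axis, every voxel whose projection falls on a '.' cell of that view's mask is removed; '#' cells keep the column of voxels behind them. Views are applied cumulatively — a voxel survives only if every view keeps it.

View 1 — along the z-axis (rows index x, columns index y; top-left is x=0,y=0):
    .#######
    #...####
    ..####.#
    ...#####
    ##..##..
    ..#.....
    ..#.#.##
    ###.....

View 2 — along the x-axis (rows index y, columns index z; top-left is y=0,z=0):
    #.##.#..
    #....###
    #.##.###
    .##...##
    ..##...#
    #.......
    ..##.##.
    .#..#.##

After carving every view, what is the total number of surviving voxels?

|visual hull| = 125

full grid |V| = 512
  1. axis=2 (XY plane), |mask|=34  ⇒  voxels=272
  2. axis=0 (YZ plane), |mask|=30  ⇒  voxels=125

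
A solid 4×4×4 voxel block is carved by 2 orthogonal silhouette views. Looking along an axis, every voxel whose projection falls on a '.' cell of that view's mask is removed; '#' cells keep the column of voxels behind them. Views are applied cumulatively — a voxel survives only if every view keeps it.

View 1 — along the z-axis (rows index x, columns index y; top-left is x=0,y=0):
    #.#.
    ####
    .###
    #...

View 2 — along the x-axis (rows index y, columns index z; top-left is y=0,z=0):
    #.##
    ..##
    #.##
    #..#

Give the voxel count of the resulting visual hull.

remaining voxels: 26

full grid |V| = 64
carve view 1 (along z, XY-mask fill 10/16): 40 voxels remain
carve view 2 (along x, YZ-mask fill 10/16): 26 voxels remain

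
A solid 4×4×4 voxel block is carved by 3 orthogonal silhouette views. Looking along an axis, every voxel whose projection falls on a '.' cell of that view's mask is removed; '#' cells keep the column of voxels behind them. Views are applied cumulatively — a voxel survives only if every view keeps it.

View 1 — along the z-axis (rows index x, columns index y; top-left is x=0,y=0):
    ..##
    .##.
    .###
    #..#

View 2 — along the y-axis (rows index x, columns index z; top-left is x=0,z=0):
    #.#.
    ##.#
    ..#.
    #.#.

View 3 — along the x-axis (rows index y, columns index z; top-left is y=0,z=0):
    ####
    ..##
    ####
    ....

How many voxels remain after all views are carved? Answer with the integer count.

voxel count = 10

start: 4×4×4 = 64 voxels
step 1: project along z, AND mask (9/16) → |grid| = 36
step 2: project along y, AND mask (8/16) → |grid| = 17
step 3: project along x, AND mask (10/16) → |grid| = 10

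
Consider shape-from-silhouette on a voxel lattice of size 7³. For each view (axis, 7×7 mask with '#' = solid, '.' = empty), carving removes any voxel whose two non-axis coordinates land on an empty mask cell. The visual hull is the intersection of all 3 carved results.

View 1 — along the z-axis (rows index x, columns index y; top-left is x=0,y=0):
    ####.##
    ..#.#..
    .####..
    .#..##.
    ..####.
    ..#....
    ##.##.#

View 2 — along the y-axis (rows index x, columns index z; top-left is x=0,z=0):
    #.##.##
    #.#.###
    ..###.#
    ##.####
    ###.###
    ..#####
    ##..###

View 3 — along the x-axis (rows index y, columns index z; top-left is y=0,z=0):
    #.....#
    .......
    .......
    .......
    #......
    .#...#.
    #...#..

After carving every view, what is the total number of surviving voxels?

|visual hull| = 16

full grid |V| = 343
V1 z: intersect with XY mask (25 set) -- 175 left
V2 y: intersect with XZ mask (36 set) -- 128 left
V3 x: intersect with YZ mask (7 set) -- 16 left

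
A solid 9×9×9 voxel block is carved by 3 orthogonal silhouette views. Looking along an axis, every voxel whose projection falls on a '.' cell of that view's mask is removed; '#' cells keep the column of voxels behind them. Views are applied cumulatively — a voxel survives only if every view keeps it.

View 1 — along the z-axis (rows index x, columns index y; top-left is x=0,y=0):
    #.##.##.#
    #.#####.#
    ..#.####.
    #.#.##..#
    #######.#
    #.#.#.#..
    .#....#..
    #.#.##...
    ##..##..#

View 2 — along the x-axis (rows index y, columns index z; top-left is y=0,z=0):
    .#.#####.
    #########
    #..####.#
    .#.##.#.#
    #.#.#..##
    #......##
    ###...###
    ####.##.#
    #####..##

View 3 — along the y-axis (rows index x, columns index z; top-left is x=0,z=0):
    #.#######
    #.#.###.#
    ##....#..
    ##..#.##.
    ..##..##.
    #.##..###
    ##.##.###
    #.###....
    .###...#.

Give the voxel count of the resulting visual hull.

151 voxels

initial block: 9^3 = 729
carve view 1 (along z, XY-mask fill 46/81): 414 voxels remain
carve view 2 (along x, YZ-mask fill 54/81): 260 voxels remain
carve view 3 (along y, XZ-mask fill 47/81): 151 voxels remain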